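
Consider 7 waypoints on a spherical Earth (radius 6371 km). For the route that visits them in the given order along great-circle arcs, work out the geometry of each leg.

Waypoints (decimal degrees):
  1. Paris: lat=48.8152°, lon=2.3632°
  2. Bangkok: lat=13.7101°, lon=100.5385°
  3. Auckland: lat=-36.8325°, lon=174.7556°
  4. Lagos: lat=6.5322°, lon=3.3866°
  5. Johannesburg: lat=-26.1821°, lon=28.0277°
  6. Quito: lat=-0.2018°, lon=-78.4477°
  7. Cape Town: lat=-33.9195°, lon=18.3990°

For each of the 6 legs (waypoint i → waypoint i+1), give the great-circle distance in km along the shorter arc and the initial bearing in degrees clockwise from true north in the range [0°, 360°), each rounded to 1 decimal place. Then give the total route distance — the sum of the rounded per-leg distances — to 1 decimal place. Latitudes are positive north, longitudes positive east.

Leg 1: dist=9450.0 km, bearing=74.9°
Leg 2: dist=9564.9 km, bearing=129.5°
Leg 3: dist=16533.8 km, bearing=196.7°
Leg 4: dist=4505.5 km, bearing=144.8°
Leg 5: dist=11636.8 km, bearing=262.4°
Leg 6: dist=10626.2 km, bearing=124.1°
Total: 62317.2 km

Leg 1: φ1=0.8519860, φ2=0.2392864, Δφ=-0.6126996, Δλ=1.7134822 rad; a=sin²(Δφ/2)+cosφ1·cosφ2·sin²(Δλ/2)=0.4562999442; c=2·atan2(√a, √(1-a))=1.483284559; dist=6371·c=9450.006 ≈ 9450.0 km; running total=9450.0 km
Leg 1 bearing: y=sinΔλ·cosφ2=0.96163453, x=cosφ1·sinφ2-sinφ1·cosφ2·cosΔλ=0.26003893; θ=atan2(y, x)=74.8683° ≈ 74.9°
Leg 2: φ1=0.2392864, φ2=-0.6428484, Δφ=-0.8821348, Δλ=1.2953328 rad; a=sin²(Δφ/2)+cosφ1·cosφ2·sin²(Δλ/2)=0.4652919037; c=2·atan2(√a, √(1-a))=1.501324265; dist=6371·c=9564.937 ≈ 9564.9 km; running total=19014.9 km
Leg 2 bearing: y=sinΔλ·cosφ2=0.77021607, x=cosφ1·sinφ2-sinφ1·cosφ2·cosΔλ=-0.63399416; θ=atan2(y, x)=129.4591° ≈ 129.5°
Leg 3: φ1=-0.6428484, φ2=0.1140084, Δφ=0.7568568, Δλ=-2.9909533 rad; a=sin²(Δφ/2)+cosφ1·cosφ2·sin²(Δλ/2)=0.9271937918; c=2·atan2(√a, √(1-a))=2.595167474; dist=6371·c=16533.812 ≈ 16533.8 km; running total=35548.7 km
Leg 3 bearing: y=sinΔλ·cosφ2=-0.14909605, x=cosφ1·sinφ2-sinφ1·cosφ2·cosΔλ=-0.49778733; θ=atan2(y, x)=-163.3261° <0 so +360° → 196.6739° ≈ 196.7°
Leg 4: φ1=0.1140084, φ2=-0.4569639, Δφ=-0.5709722, Δλ=0.4300683 rad; a=sin²(Δφ/2)+cosφ1·cosφ2·sin²(Δλ/2)=0.1199064606; c=2·atan2(√a, √(1-a))=0.707195316; dist=6371·c=4505.541 ≈ 4505.5 km; running total=40054.2 km
Leg 4 bearing: y=sinΔλ·cosφ2=0.37415403, x=cosφ1·sinφ2-sinφ1·cosφ2·cosΔλ=-0.53115381; θ=atan2(y, x)=144.8385° ≈ 144.8°
Leg 5: φ1=-0.4569639, φ2=-0.0035221, Δφ=0.4534418, Δλ=-1.8583463 rad; a=sin²(Δφ/2)+cosφ1·cosφ2·sin²(Δλ/2)=0.6264746242; c=2·atan2(√a, √(1-a))=1.826523756; dist=6371·c=11636.783 ≈ 11636.8 km; running total=51691.0 km
Leg 5 bearing: y=sinΔλ·cosφ2=-0.95893564, x=cosφ1·sinφ2-sinφ1·cosφ2·cosΔλ=-0.12829308; θ=atan2(y, x)=-97.6202° <0 so +360° → 262.3798° ≈ 262.4°
Leg 6: φ1=-0.0035221, φ2=-0.5920070, Δφ=-0.5884849, Δλ=1.6902938 rad; a=sin²(Δφ/2)+cosφ1·cosφ2·sin²(Δλ/2)=0.5484799072; c=2·atan2(√a, √(1-a))=1.667908711; dist=6371·c=10626.246 ≈ 10626.2 km; running total=62317.2 km
Leg 6 bearing: y=sinΔλ·cosφ2=0.82390468, x=cosφ1·sinφ2-sinφ1·cosφ2·cosΔλ=-0.55837252; θ=atan2(y, x)=124.1261° ≈ 124.1°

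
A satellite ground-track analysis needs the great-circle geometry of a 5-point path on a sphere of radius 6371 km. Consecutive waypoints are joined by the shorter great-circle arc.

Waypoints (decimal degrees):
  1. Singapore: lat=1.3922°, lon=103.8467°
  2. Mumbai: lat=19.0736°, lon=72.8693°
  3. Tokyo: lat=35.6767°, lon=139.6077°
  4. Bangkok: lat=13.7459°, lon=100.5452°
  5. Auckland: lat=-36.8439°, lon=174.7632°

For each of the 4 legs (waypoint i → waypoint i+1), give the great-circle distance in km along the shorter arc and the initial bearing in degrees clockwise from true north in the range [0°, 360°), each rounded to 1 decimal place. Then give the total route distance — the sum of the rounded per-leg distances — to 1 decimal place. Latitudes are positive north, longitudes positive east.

Leg 1: φ1=0.0242985, φ2=0.3328971, Δφ=0.3085986, Δλ=-0.5406576 rad; a=sin²(Δφ/2)+cosφ1·cosφ2·sin²(Δλ/2)=0.0909996327; c=2·atan2(√a, √(1-a))=0.612869618; dist=6371·c=3904.592 ≈ 3904.6 km; running total=3904.6 km
Leg 1 bearing: y=sinΔλ·cosφ2=-0.48644269, x=cosφ1·sinφ2-sinφ1·cosφ2·cosΔλ=0.30699887; θ=atan2(y, x)=-57.7436° <0 so +360° → 302.2564° ≈ 302.3°
Leg 2: φ1=0.3328971, φ2=0.6226759, Δφ=0.2897788, Δλ=1.1648048 rad; a=sin²(Δφ/2)+cosφ1·cosφ2·sin²(Δλ/2)=0.2531098787; c=2·atan2(√a, √(1-a))=1.054364741; dist=6371·c=6717.358 ≈ 6717.4 km; running total=10622.0 km
Leg 2 bearing: y=sinΔλ·cosφ2=0.74628824, x=cosφ1·sinφ2-sinφ1·cosφ2·cosΔλ=0.44635740; θ=atan2(y, x)=59.1162° ≈ 59.1°
Leg 3: φ1=0.6226759, φ2=0.2399112, Δφ=-0.3827647, Δλ=-0.6817692 rad; a=sin²(Δφ/2)+cosφ1·cosφ2·sin²(Δλ/2)=0.1243752734; c=2·atan2(√a, √(1-a))=0.720843224; dist=6371·c=4592.492 ≈ 4592.5 km; running total=15214.5 km
Leg 3 bearing: y=sinΔλ·cosφ2=-0.61211916, x=cosφ1·sinφ2-sinφ1·cosφ2·cosΔλ=-0.24684892; θ=atan2(y, x)=-111.9627° <0 so +360° → 248.0373° ≈ 248.0°
Leg 4: φ1=0.2399112, φ2=-0.6430474, Δφ=-0.8829586, Δλ=1.2953485 rad; a=sin²(Δφ/2)+cosφ1·cosφ2·sin²(Δλ/2)=0.4655305320; c=2·atan2(√a, √(1-a))=1.501802667; dist=6371·c=9567.985 ≈ 9568.0 km; running total=24782.5 km
Leg 4 bearing: y=sinΔλ·cosφ2=0.77010469, x=cosφ1·sinφ2-sinφ1·cosφ2·cosΔλ=-0.63418151; θ=atan2(y, x)=129.4715° ≈ 129.5°

Leg 1: dist=3904.6 km, bearing=302.3°
Leg 2: dist=6717.4 km, bearing=59.1°
Leg 3: dist=4592.5 km, bearing=248.0°
Leg 4: dist=9568.0 km, bearing=129.5°
Total: 24782.5 km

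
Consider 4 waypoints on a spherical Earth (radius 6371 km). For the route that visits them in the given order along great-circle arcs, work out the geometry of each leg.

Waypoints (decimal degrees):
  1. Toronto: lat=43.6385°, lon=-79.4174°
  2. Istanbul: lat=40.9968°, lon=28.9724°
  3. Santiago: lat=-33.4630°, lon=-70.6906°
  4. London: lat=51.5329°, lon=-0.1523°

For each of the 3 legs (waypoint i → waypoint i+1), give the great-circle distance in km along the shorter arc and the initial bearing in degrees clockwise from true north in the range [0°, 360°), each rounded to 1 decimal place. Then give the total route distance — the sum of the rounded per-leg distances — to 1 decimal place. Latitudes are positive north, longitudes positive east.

Leg 1: dist=8196.8 km, bearing=48.3°
Leg 2: dist=13106.2 km, bearing=248.5°
Leg 3: dist=11675.5 km, bearing=37.4°
Total: 32978.5 km

Leg 1: φ1=0.7616355, φ2=0.7155291, Δφ=-0.0461064, Δλ=1.8917589 rad; a=sin²(Δφ/2)+cosφ1·cosφ2·sin²(Δλ/2)=0.3597995687; c=2·atan2(√a, √(1-a))=1.286584627; dist=6371·c=8196.831 ≈ 8196.8 km; running total=8196.8 km
Leg 1 bearing: y=sinΔλ·cosφ2=0.71620298, x=cosφ1·sinφ2-sinφ1·cosφ2·cosΔλ=0.63908422; θ=atan2(y, x)=48.2567° ≈ 48.3°
Leg 2: φ1=0.7155291, φ2=-0.5840395, Δφ=-1.2995687, Δλ=-1.7394475 rad; a=sin²(Δφ/2)+cosφ1·cosφ2·sin²(Δλ/2)=0.7337068268; c=2·atan2(√a, √(1-a))=2.057159231; dist=6371·c=13106.161 ≈ 13106.2 km; running total=21303.0 km
Leg 2 bearing: y=sinΔλ·cosφ2=-0.82240590, x=cosφ1·sinφ2-sinφ1·cosφ2·cosΔλ=-0.32430388; θ=atan2(y, x)=-111.5211° <0 so +360° → 248.4789° ≈ 248.5°
Leg 3: φ1=-0.5840395, φ2=0.8994188, Δφ=1.4834583, Δλ=1.2311256 rad; a=sin²(Δφ/2)+cosφ1·cosφ2·sin²(Δλ/2)=0.6294114441; c=2·atan2(√a, √(1-a))=1.832599693; dist=6371·c=11675.493 ≈ 11675.5 km; running total=32978.5 km
Leg 3 bearing: y=sinΔλ·cosφ2=0.58652310, x=cosφ1·sinφ2-sinφ1·cosφ2·cosΔλ=0.76746425; θ=atan2(y, x)=37.3883° ≈ 37.4°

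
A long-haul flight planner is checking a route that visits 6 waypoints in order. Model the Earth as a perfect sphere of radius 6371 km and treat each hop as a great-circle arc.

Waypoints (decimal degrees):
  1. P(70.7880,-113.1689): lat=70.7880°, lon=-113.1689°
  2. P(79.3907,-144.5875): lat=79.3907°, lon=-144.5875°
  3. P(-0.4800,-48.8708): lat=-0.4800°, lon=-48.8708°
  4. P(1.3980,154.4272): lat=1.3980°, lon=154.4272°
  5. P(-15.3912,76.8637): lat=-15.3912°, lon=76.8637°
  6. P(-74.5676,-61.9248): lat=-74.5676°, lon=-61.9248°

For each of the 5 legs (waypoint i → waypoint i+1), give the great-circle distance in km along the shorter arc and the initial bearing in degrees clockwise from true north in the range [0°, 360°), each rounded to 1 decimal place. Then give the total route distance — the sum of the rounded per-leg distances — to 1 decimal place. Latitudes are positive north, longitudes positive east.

Leg 1: φ1=1.2354837, φ2=1.3856291, Δφ=0.1501454, Δλ=-0.5483580 rad; a=sin²(Δφ/2)+cosφ1·cosφ2·sin²(Δλ/2)=0.0100667228; c=2·atan2(√a, √(1-a))=0.201004328; dist=6371·c=1280.599 ≈ 1280.6 km; running total=1280.6 km
Leg 1 bearing: y=sinΔλ·cosφ2=-0.09597456, x=cosφ1·sinφ2-sinφ1·cosφ2·cosΔλ=0.17507261; θ=atan2(y, x)=-28.7315° <0 so +360° → 331.2685° ≈ 331.3°
Leg 2: φ1=1.3856291, φ2=-0.0083776, Δφ=-1.3940067, Δλ=1.6705716 rad; a=sin²(Δφ/2)+cosφ1·cosφ2·sin²(Δλ/2)=0.5132864372; c=2·atan2(√a, √(1-a))=1.597372329; dist=6371·c=10176.859 ≈ 10176.9 km; running total=11457.5 km
Leg 2 bearing: y=sinΔλ·cosφ2=0.99499166, x=cosφ1·sinφ2-sinφ1·cosφ2·cosΔλ=0.09636117; θ=atan2(y, x)=84.4684° ≈ 84.5°
Leg 3: φ1=-0.0083776, φ2=0.0243997, Δφ=0.0327773, Δλ=3.5482195 rad; a=sin²(Δφ/2)+cosφ1·cosφ2·sin²(Δλ/2)=0.9591794840; c=2·atan2(√a, √(1-a))=2.734710000; dist=6371·c=17422.837 ≈ 17422.8 km; running total=28880.3 km
Leg 3 bearing: y=sinΔλ·cosφ2=-0.39539571, x=cosφ1·sinφ2-sinφ1·cosφ2·cosΔλ=0.01670433; θ=atan2(y, x)=-87.5809° <0 so +360° → 272.4191° ≈ 272.4°
Leg 4: φ1=0.0243997, φ2=-0.2686271, Δφ=-0.2930268, Δλ=-1.3537385 rad; a=sin²(Δφ/2)+cosφ1·cosφ2·sin²(Δλ/2)=0.3994515562; c=2·atan2(√a, √(1-a))=1.368318772; dist=6371·c=8717.559 ≈ 8717.6 km; running total=37597.9 km
Leg 4 bearing: y=sinΔλ·cosφ2=-0.94151300, x=cosφ1·sinφ2-sinφ1·cosφ2·cosΔλ=-0.27039474; θ=atan2(y, x)=-106.0236° <0 so +360° → 253.9764° ≈ 254.0°
Leg 5: φ1=-0.2686271, φ2=-1.3014501, Δφ=-1.0328230, Δλ=-2.4223163 rad; a=sin²(Δφ/2)+cosφ1·cosφ2·sin²(Δλ/2)=0.4685826271; c=2·atan2(√a, √(1-a))=1.507920160; dist=6371·c=9606.959 ≈ 9607.0 km; running total=47204.9 km
Leg 5 bearing: y=sinΔλ·cosφ2=-0.17531828, x=cosφ1·sinφ2-sinφ1·cosφ2·cosΔλ=-0.98250460; θ=atan2(y, x)=-169.8826° <0 so +360° → 190.1174° ≈ 190.1°

Leg 1: dist=1280.6 km, bearing=331.3°
Leg 2: dist=10176.9 km, bearing=84.5°
Leg 3: dist=17422.8 km, bearing=272.4°
Leg 4: dist=8717.6 km, bearing=254.0°
Leg 5: dist=9607.0 km, bearing=190.1°
Total: 47204.9 km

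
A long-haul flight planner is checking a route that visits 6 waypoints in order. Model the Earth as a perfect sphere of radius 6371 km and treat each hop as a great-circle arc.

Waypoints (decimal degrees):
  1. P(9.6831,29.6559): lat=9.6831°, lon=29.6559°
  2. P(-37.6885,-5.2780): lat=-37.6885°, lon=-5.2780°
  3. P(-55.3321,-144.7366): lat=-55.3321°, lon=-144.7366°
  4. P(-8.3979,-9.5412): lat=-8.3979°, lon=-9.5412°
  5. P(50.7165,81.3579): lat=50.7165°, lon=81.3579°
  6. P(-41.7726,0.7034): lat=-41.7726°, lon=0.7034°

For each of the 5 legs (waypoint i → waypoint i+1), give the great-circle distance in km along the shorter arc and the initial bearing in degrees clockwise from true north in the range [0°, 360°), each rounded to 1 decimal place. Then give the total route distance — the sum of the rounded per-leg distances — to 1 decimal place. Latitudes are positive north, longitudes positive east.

Leg 1: φ1=0.1690020, φ2=-0.6577884, Δφ=-0.8267904, Δλ=-0.6097116 rad; a=sin²(Δφ/2)+cosφ1·cosφ2·sin²(Δλ/2)=0.2316589628; c=2·atan2(√a, √(1-a))=1.004296352; dist=6371·c=6398.372 ≈ 6398.4 km; running total=6398.4 km
Leg 1 bearing: y=sinΔλ·cosφ2=-0.45314942, x=cosφ1·sinφ2-sinφ1·cosφ2·cosΔλ=-0.71177802; θ=atan2(y, x)=-147.5174° <0 so +360° → 212.4826° ≈ 212.5°
Leg 2: φ1=-0.6577884, φ2=-0.9657273, Δφ=-0.3079389, Δλ=-2.4340117 rad; a=sin²(Δφ/2)+cosφ1·cosφ2·sin²(Δλ/2)=0.4196222907; c=2·atan2(√a, √(1-a))=1.409340349; dist=6371·c=8978.907 ≈ 8978.9 km; running total=15377.3 km
Leg 2 bearing: y=sinΔλ·cosφ2=-0.36973071, x=cosφ1·sinφ2-sinφ1·cosφ2·cosΔλ=-0.91512671; θ=atan2(y, x)=-158.0002° <0 so +360° → 201.9998° ≈ 202.0°
Leg 3: φ1=-0.9657273, φ2=-0.1465710, Δφ=0.8191563, Δλ=2.3596049 rad; a=sin²(Δφ/2)+cosφ1·cosφ2·sin²(Δλ/2)=0.6395698031; c=2·atan2(√a, √(1-a))=1.853694310; dist=6371·c=11809.886 ≈ 11809.9 km; running total=27187.2 km
Leg 3 bearing: y=sinΔλ·cosφ2=0.69713526, x=cosφ1·sinφ2-sinφ1·cosφ2·cosΔλ=-0.66036620; θ=atan2(y, x)=133.4485° ≈ 133.4°
Leg 4: φ1=-0.1465710, φ2=0.8851699, Δφ=1.0317409, Δλ=1.5864886 rad; a=sin²(Δφ/2)+cosφ1·cosφ2·sin²(Δλ/2)=0.5614361187; c=2·atan2(√a, √(1-a))=1.693979863; dist=6371·c=10792.346 ≈ 10792.3 km; running total=37979.5 km
Leg 4 bearing: y=sinΔλ·cosφ2=0.63308004, x=cosφ1·sinφ2-sinφ1·cosφ2·cosΔλ=0.76427225; θ=atan2(y, x)=39.6364° ≈ 39.6°
Leg 5: φ1=0.8851699, φ2=-0.7290694, Δφ=-1.6142393, Δλ=-1.4076866 rad; a=sin²(Δφ/2)+cosφ1·cosφ2·sin²(Δλ/2)=0.7194774370; c=2·atan2(√a, √(1-a))=2.025231491; dist=6371·c=12902.7498 ≈ 12902.7 km; running total=50882.2 km
Leg 5 bearing: y=sinΔλ·cosφ2=-0.73589578, x=cosφ1·sinφ2-sinφ1·cosφ2·cosΔλ=-0.51553469; θ=atan2(y, x)=-125.0133° <0 so +360° → 234.9867° ≈ 235.0°

Leg 1: dist=6398.4 km, bearing=212.5°
Leg 2: dist=8978.9 km, bearing=202.0°
Leg 3: dist=11809.9 km, bearing=133.4°
Leg 4: dist=10792.3 km, bearing=39.6°
Leg 5: dist=12902.7 km, bearing=235.0°
Total: 50882.2 km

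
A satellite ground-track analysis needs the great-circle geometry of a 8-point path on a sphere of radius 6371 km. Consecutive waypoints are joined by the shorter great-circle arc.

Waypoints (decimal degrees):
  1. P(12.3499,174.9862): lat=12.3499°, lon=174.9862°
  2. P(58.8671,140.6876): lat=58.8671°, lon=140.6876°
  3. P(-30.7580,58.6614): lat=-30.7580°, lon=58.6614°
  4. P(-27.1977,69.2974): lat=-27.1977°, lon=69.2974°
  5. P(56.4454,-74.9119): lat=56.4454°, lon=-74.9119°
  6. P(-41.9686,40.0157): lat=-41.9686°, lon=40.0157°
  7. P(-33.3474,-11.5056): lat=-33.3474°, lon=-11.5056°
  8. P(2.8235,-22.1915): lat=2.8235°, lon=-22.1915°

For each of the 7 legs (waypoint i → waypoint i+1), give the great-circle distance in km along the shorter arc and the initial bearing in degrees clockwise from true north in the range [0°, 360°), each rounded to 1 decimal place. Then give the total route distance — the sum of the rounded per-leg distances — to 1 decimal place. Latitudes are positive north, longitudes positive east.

Leg 1: φ1=0.2155464, φ2=1.0274247, Δφ=0.8118783, Δλ=-0.5986235 rad; a=sin²(Δφ/2)+cosφ1·cosφ2·sin²(Δλ/2)=0.1998435950; c=2·atan2(√a, √(1-a))=0.926904148; dist=6371·c=5905.306 ≈ 5905.3 km; running total=5905.3 km
Leg 1 bearing: y=sinΔλ·cosφ2=-0.29134658, x=cosφ1·sinφ2-sinφ1·cosφ2·cosΔλ=0.74480984; θ=atan2(y, x)=-21.3639° <0 so +360° → 338.6361° ≈ 338.6°
Leg 2: φ1=1.0274247, φ2=-0.5368284, Δφ=-1.5642531, Δλ=-1.4316273 rad; a=sin²(Δφ/2)+cosφ1·cosφ2·sin²(Δλ/2)=0.6880606727; c=2·atan2(√a, √(1-a))=1.956403015; dist=6371·c=12464.244 ≈ 12464.2 km; running total=18369.5 km
Leg 2 bearing: y=sinΔλ·cosφ2=-0.85102662, x=cosφ1·sinφ2-sinφ1·cosφ2·cosΔλ=-0.36645112; θ=atan2(y, x)=-113.2967° <0 so +360° → 246.7033° ≈ 246.7°
Leg 3: φ1=-0.5368284, φ2=-0.4746894, Δφ=0.0621390, Δλ=0.1856332 rad; a=sin²(Δφ/2)+cosφ1·cosφ2·sin²(Δλ/2)=0.0075306937; c=2·atan2(√a, √(1-a))=0.173777718; dist=6371·c=1107.138 ≈ 1107.1 km; running total=19476.6 km
Leg 3 bearing: y=sinΔλ·cosφ2=0.16416200, x=cosφ1·sinφ2-sinφ1·cosφ2·cosΔλ=0.05428414; θ=atan2(y, x)=71.7023° ≈ 71.7°
Leg 4: φ1=-0.4746894, φ2=0.9851581, Δφ=1.4598475, Δλ=-2.5169271 rad; a=sin²(Δφ/2)+cosφ1·cosφ2·sin²(Δλ/2)=0.8898388872; c=2·atan2(√a, √(1-a))=2.464947390; dist=6371·c=15704.180 ≈ 15704.2 km; running total=35180.8 km
Leg 4 bearing: y=sinΔλ·cosφ2=-0.32325170, x=cosφ1·sinφ2-sinφ1·cosφ2·cosΔλ=0.53629368; θ=atan2(y, x)=-31.0795° <0 so +360° → 328.9205° ≈ 328.9°
Leg 5: φ1=0.9851581, φ2=-0.7324903, Δφ=-1.7176483, Δλ=2.0058650 rad; a=sin²(Δφ/2)+cosφ1·cosφ2·sin²(Δλ/2)=0.8652480751; c=2·atan2(√a, √(1-a))=2.389844512; dist=6371·c=15225.699 ≈ 15225.7 km; running total=50406.5 km
Leg 5 bearing: y=sinΔλ·cosφ2=0.67424671, x=cosφ1·sinφ2-sinφ1·cosφ2·cosΔλ=-0.10847466; θ=atan2(y, x)=99.1396° ≈ 99.1°
Leg 6: φ1=-0.7324903, φ2=-0.5820219, Δφ=0.1504683, Δλ=-0.8992163 rad; a=sin²(Δφ/2)+cosφ1·cosφ2·sin²(Δλ/2)=0.1229668949; c=2·atan2(√a, √(1-a))=0.716565100; dist=6371·c=4565.236 ≈ 4565.2 km; running total=54971.7 km
Leg 6 bearing: y=sinΔλ·cosφ2=-0.65394725, x=cosφ1·sinφ2-sinφ1·cosφ2·cosΔλ=-0.06113219; θ=atan2(y, x)=-95.3406° <0 so +360° → 264.6594° ≈ 264.7°
Leg 7: φ1=-0.5820219, φ2=0.0492794, Δφ=0.6313013, Δλ=-0.1865041 rad; a=sin²(Δφ/2)+cosφ1·cosφ2·sin²(Δλ/2)=0.1036042749; c=2·atan2(√a, √(1-a))=0.655420921; dist=6371·c=4175.687 ≈ 4175.7 km; running total=59147.4 km
Leg 7 bearing: y=sinΔλ·cosφ2=-0.18519969, x=cosφ1·sinφ2-sinφ1·cosφ2·cosΔλ=0.58067443; θ=atan2(y, x)=-17.6895° <0 so +360° → 342.3105° ≈ 342.3°

Leg 1: dist=5905.3 km, bearing=338.6°
Leg 2: dist=12464.2 km, bearing=246.7°
Leg 3: dist=1107.1 km, bearing=71.7°
Leg 4: dist=15704.2 km, bearing=328.9°
Leg 5: dist=15225.7 km, bearing=99.1°
Leg 6: dist=4565.2 km, bearing=264.7°
Leg 7: dist=4175.7 km, bearing=342.3°
Total: 59147.4 km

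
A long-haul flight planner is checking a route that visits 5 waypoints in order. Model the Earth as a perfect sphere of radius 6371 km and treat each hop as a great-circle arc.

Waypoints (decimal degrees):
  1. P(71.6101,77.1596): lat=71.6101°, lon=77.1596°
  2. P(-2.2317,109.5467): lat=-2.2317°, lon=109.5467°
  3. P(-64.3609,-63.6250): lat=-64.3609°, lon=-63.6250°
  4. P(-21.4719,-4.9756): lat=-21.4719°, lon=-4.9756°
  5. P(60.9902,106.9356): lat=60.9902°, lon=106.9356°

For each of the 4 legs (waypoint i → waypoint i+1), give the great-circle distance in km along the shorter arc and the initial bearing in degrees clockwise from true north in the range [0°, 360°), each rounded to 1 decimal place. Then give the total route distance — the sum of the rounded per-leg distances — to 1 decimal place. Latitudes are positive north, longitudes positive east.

Leg 1: φ1=1.2498320, φ2=-0.0389505, Δφ=-1.2887825, Δλ=0.5652615 rad; a=sin²(Δφ/2)+cosφ1·cosφ2·sin²(Δλ/2)=0.3853729875; c=2·atan2(√a, √(1-a))=1.339485100; dist=6371·c=8533.860 ≈ 8533.9 km; running total=8533.9 km
Leg 1 bearing: y=sinΔλ·cosφ2=0.53523042, x=cosφ1·sinφ2-sinφ1·cosφ2·cosΔλ=-0.81300123; θ=atan2(y, x)=146.6415° ≈ 146.6°
Leg 2: φ1=-0.0389505, φ2=-1.1233096, Δφ=-1.0843591, Δλ=-3.0224163 rad; a=sin²(Δφ/2)+cosφ1·cosφ2·sin²(Δλ/2)=0.6970997785; c=2·atan2(√a, √(1-a))=1.975993045; dist=6371·c=12589.052 ≈ 12589.1 km; running total=21123.0 km
Leg 2 bearing: y=sinΔλ·cosφ2=-0.05144574, x=cosφ1·sinφ2-sinφ1·cosφ2·cosΔλ=-0.91758381; θ=atan2(y, x)=-176.7910° <0 so +360° → 183.2090° ≈ 183.2°
Leg 3: φ1=-1.1233096, φ2=-0.3747554, Δφ=0.7485543, Δλ=1.0236251 rad; a=sin²(Δφ/2)+cosφ1·cosφ2·sin²(Δλ/2)=0.2302490445; c=2·atan2(√a, √(1-a))=1.000950895; dist=6371·c=6377.058 ≈ 6377.1 km; running total=27500.1 km
Leg 3 bearing: y=sinΔλ·cosφ2=0.79472972, x=cosφ1·sinφ2-sinφ1·cosφ2·cosΔλ=0.27810494; θ=atan2(y, x)=70.7132° ≈ 70.7°
Leg 4: φ1=-0.3747554, φ2=1.0644798, Δφ=1.4392352, Δλ=1.9532189 rad; a=sin²(Δφ/2)+cosφ1·cosφ2·sin²(Δλ/2)=0.7442657818; c=2·atan2(√a, √(1-a))=2.081202353; dist=6371·c=13259.340 ≈ 13259.3 km; running total=40759.4 km
Leg 4 bearing: y=sinΔλ·cosφ2=0.44992737, x=cosφ1·sinφ2-sinφ1·cosφ2·cosΔλ=0.74759767; θ=atan2(y, x)=31.0408° ≈ 31.0°

Leg 1: dist=8533.9 km, bearing=146.6°
Leg 2: dist=12589.1 km, bearing=183.2°
Leg 3: dist=6377.1 km, bearing=70.7°
Leg 4: dist=13259.3 km, bearing=31.0°
Total: 40759.4 km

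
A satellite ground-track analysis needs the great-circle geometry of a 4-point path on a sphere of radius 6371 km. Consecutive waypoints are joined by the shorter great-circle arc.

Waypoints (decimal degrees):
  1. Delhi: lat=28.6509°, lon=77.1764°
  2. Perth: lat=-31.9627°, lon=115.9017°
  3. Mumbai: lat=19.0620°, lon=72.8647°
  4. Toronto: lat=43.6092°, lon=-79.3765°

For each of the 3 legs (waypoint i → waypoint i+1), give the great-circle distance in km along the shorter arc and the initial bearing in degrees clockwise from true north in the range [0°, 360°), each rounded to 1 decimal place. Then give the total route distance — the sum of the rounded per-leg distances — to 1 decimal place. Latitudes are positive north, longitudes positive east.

Leg 1: φ1=0.5000525, φ2=-0.5578544, Δφ=-1.0579069, Δλ=0.6758840 rad; a=sin²(Δφ/2)+cosφ1·cosφ2·sin²(Δλ/2)=0.3364905882; c=2·atan2(√a, √(1-a))=1.237649105; dist=6371·c=7885.062 ≈ 7885.1 km; running total=7885.1 km
Leg 1 bearing: y=sinΔλ·cosφ2=0.53074374, x=cosφ1·sinφ2-sinφ1·cosφ2·cosΔλ=-0.78190138; θ=atan2(y, x)=145.8319° ≈ 145.8°
Leg 2: φ1=-0.5578544, φ2=0.3326947, Δφ=0.8905490, Δλ=-0.7511374 rad; a=sin²(Δφ/2)+cosφ1·cosφ2·sin²(Δλ/2)=0.2933939427; c=2·atan2(√a, √(1-a))=1.144817740; dist=6371·c=7293.634 ≈ 7293.6 km; running total=15178.7 km
Leg 2 bearing: y=sinΔλ·cosφ2=-0.64504773, x=cosφ1·sinφ2-sinφ1·cosφ2·cosΔλ=0.64278237; θ=atan2(y, x)=-45.1008° <0 so +360° → 314.8992° ≈ 314.9°
Leg 3: φ1=0.3326947, φ2=0.7611241, Δφ=0.4284295, Δλ=-2.6571102 rad; a=sin²(Δφ/2)+cosφ1·cosφ2·sin²(Δλ/2)=0.6901688073; c=2·atan2(√a, √(1-a))=1.960957645; dist=6371·c=12493.261 ≈ 12493.3 km; running total=27672.0 km
Leg 3 bearing: y=sinΔλ·cosφ2=-0.33723178, x=cosφ1·sinφ2-sinφ1·cosφ2·cosΔλ=0.86117247; θ=atan2(y, x)=-21.3851° <0 so +360° → 338.6149° ≈ 338.6°

Leg 1: dist=7885.1 km, bearing=145.8°
Leg 2: dist=7293.6 km, bearing=314.9°
Leg 3: dist=12493.3 km, bearing=338.6°
Total: 27672.0 km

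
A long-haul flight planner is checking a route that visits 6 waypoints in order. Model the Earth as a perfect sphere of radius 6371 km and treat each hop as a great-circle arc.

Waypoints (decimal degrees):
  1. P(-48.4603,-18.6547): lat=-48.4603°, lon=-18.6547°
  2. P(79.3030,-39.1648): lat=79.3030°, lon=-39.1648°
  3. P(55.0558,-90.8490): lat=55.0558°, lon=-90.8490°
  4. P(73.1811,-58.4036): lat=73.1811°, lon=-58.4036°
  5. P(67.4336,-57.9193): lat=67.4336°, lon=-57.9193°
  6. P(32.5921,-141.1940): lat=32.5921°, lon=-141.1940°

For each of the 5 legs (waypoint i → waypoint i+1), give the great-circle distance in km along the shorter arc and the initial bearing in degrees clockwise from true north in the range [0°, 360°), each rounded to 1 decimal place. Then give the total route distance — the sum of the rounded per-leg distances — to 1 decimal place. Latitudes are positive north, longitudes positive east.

Leg 1: φ1=-0.8457918, φ2=1.3840985, Δφ=2.2298902, Δλ=-0.3579688 rad; a=sin²(Δφ/2)+cosφ1·cosφ2·sin²(Δλ/2)=0.8101016695; c=2·atan2(√a, √(1-a))=2.239798219; dist=6371·c=14269.754 ≈ 14269.8 km; running total=14269.8 km
Leg 1 bearing: y=sinΔλ·cosφ2=-0.06503445, x=cosφ1·sinφ2-sinφ1·cosφ2·cosΔλ=0.78174058; θ=atan2(y, x)=-4.7556° <0 so +360° → 355.2444° ≈ 355.2°
Leg 2: φ1=1.3840985, φ2=0.9609050, Δφ=-0.4231935, Δλ=-0.9020595 rad; a=sin²(Δφ/2)+cosφ1·cosφ2·sin²(Δλ/2)=0.0643092943; c=2·atan2(√a, √(1-a))=0.512785285; dist=6371·c=3266.955 ≈ 3267.0 km; running total=17536.8 km
Leg 2 bearing: y=sinΔλ·cosφ2=-0.44940504, x=cosφ1·sinφ2-sinφ1·cosφ2·cosΔλ=-0.19679824; θ=atan2(y, x)=-113.6490° <0 so +360° → 246.3510° ≈ 246.4°
Leg 3: φ1=0.9609050, φ2=1.2772511, Δφ=0.3163462, Δλ=0.5662791 rad; a=sin²(Δφ/2)+cosφ1·cosφ2·sin²(Δλ/2)=0.0377459030; c=2·atan2(√a, √(1-a))=0.391053039; dist=6371·c=2491.399 ≈ 2491.4 km; running total=20028.2 km
Leg 3 bearing: y=sinΔλ·cosφ2=0.15523371, x=cosφ1·sinφ2-sinφ1·cosφ2·cosΔλ=0.34811937; θ=atan2(y, x)=24.0331° ≈ 24.0°
Leg 4: φ1=1.2772511, φ2=1.1769383, Δφ=-0.1003128, Δλ=0.0084526 rad; a=sin²(Δφ/2)+cosφ1·cosφ2·sin²(Δλ/2)=0.0025155389; c=2·atan2(√a, √(1-a))=0.100352400; dist=6371·c=639.345 ≈ 639.3 km; running total=20667.5 km
Leg 4 bearing: y=sinΔλ·cosφ2=0.00324369, x=cosφ1·sinφ2-sinφ1·cosφ2·cosΔλ=-0.10013153; θ=atan2(y, x)=178.1446° ≈ 178.1°
Leg 5: φ1=1.1769383, φ2=0.5688395, Δφ=-0.6080989, Δλ=-1.4534177 rad; a=sin²(Δφ/2)+cosφ1·cosφ2·sin²(Δλ/2)=0.2323615678; c=2·atan2(√a, √(1-a))=1.005960838; dist=6371·c=6408.976 ≈ 6409.0 km; running total=27076.5 km
Leg 5 bearing: y=sinΔλ·cosφ2=-0.83672928, x=cosφ1·sinφ2-sinφ1·cosφ2·cosΔλ=0.11559755; θ=atan2(y, x)=-82.1341° <0 so +360° → 277.8659° ≈ 277.9°

Leg 1: dist=14269.8 km, bearing=355.2°
Leg 2: dist=3267.0 km, bearing=246.4°
Leg 3: dist=2491.4 km, bearing=24.0°
Leg 4: dist=639.3 km, bearing=178.1°
Leg 5: dist=6409.0 km, bearing=277.9°
Total: 27076.5 km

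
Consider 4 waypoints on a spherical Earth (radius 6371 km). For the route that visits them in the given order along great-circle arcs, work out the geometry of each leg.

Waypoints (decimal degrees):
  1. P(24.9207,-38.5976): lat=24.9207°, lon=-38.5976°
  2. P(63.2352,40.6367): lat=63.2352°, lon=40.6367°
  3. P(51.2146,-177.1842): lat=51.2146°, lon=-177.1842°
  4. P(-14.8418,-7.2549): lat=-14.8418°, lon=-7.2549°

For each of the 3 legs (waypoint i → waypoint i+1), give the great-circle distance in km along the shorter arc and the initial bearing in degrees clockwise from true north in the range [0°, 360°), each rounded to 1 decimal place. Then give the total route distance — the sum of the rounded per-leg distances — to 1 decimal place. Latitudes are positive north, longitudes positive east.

Leg 1: dist=7015.9 km, bearing=29.7°
Leg 2: dist=6867.5 km, bearing=25.8°
Leg 3: dist=15871.4 km, bearing=16.2°
Total: 29754.8 km

Leg 1: φ1=0.4349483, φ2=1.1036624, Δφ=0.6687142, Δλ=1.3828994 rad; a=sin²(Δφ/2)+cosφ1·cosφ2·sin²(Δλ/2)=0.2737469827; c=2·atan2(√a, √(1-a))=1.101222777; dist=6371·c=7015.890 ≈ 7015.9 km; running total=7015.9 km
Leg 1 bearing: y=sinΔλ·cosφ2=0.44240296, x=cosφ1·sinφ2-sinφ1·cosφ2·cosΔλ=0.77428542; θ=atan2(y, x)=29.7423° ≈ 29.7°
Leg 2: φ1=1.1036624, φ2=0.8938634, Δφ=-0.2097990, Δλ=-3.8016919 rad; a=sin²(Δφ/2)+cosφ1·cosφ2·sin²(Δλ/2)=0.2634231236; c=2·atan2(√a, √(1-a))=1.077929152; dist=6371·c=6867.487 ≈ 6867.5 km; running total=13883.4 km
Leg 2 bearing: y=sinΔλ·cosφ2=0.38410869, x=cosφ1·sinφ2-sinφ1·cosφ2·cosΔλ=0.79283418; θ=atan2(y, x)=25.8490° ≈ 25.8°
Leg 3: φ1=0.8938634, φ2=-0.2590383, Δφ=-1.1529017, Δλ=2.9658258 rad; a=sin²(Δφ/2)+cosφ1·cosφ2·sin²(Δλ/2)=0.8979231107; c=2·atan2(√a, √(1-a))=2.491200186; dist=6371·c=15871.436 ≈ 15871.4 km; running total=29754.8 km
Leg 3 bearing: y=sinΔλ·cosφ2=0.16902924, x=cosφ1·sinφ2-sinφ1·cosφ2·cosΔλ=0.58142747; θ=atan2(y, x)=16.2099° ≈ 16.2°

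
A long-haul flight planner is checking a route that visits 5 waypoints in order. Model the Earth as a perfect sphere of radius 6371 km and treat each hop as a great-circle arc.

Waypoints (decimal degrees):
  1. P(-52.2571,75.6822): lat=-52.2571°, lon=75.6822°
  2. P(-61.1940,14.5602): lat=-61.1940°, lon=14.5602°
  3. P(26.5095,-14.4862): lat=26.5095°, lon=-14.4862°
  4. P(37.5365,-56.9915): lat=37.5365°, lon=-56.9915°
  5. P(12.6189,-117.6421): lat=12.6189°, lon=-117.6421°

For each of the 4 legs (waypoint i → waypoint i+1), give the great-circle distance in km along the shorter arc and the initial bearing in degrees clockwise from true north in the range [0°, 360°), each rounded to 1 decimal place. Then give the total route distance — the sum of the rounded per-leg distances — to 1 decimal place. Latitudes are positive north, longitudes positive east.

Leg 1: φ1=-0.9120585, φ2=-1.0680368, Δφ=-0.1559783, Δλ=-1.0667801 rad; a=sin²(Δφ/2)+cosφ1·cosφ2·sin²(Δλ/2)=0.0823216943; c=2·atan2(√a, √(1-a))=0.582015133; dist=6371·c=3708.018 ≈ 3708.0 km; running total=3708.0 km
Leg 1 bearing: y=sinΔλ·cosφ2=-0.42192797, x=cosφ1·sinφ2-sinφ1·cosφ2·cosΔλ=-0.35235794; θ=atan2(y, x)=-129.8657° <0 so +360° → 230.1343° ≈ 230.1°
Leg 2: φ1=-1.0680368, φ2=0.4626781, Δφ=1.5307148, Δλ=-0.5069553 rad; a=sin²(Δφ/2)+cosφ1·cosφ2·sin²(Δλ/2)=0.5070803412; c=2·atan2(√a, √(1-a))=1.584957482; dist=6371·c=10097.764 ≈ 10097.8 km; running total=13805.8 km
Leg 2 bearing: y=sinΔλ·cosφ2=-0.43447060, x=cosφ1·sinφ2-sinφ1·cosφ2·cosΔλ=0.90057469; θ=atan2(y, x)=-25.7544° <0 so +360° → 334.2456° ≈ 334.2°
Leg 3: φ1=0.4626781, φ2=0.6551355, Δφ=0.1924575, Δλ=-0.7418574 rad; a=sin²(Δφ/2)+cosφ1·cosφ2·sin²(Δλ/2)=0.1024667133; c=2·atan2(√a, √(1-a))=0.651678993; dist=6371·c=4151.847 ≈ 4151.8 km; running total=17957.6 km
Leg 3 bearing: y=sinΔλ·cosφ2=-0.53577372, x=cosφ1·sinφ2-sinφ1·cosφ2·cosΔλ=0.28428097; θ=atan2(y, x)=-62.0496° <0 so +360° → 297.9504° ≈ 298.0°
Leg 4: φ1=0.6551355, φ2=0.2202414, Δφ=-0.4348942, Δλ=-1.0585527 rad; a=sin²(Δφ/2)+cosφ1·cosφ2·sin²(Δλ/2)=0.2438126020; c=2·atan2(√a, √(1-a))=1.032848439; dist=6371·c=6580.277 ≈ 6580.3 km; running total=24537.9 km
Leg 4 bearing: y=sinΔλ·cosφ2=-0.85059216, x=cosφ1·sinφ2-sinφ1·cosφ2·cosΔλ=-0.11817383; θ=atan2(y, x)=-97.9095° <0 so +360° → 262.0905° ≈ 262.1°

Leg 1: dist=3708.0 km, bearing=230.1°
Leg 2: dist=10097.8 km, bearing=334.2°
Leg 3: dist=4151.8 km, bearing=298.0°
Leg 4: dist=6580.3 km, bearing=262.1°
Total: 24537.9 km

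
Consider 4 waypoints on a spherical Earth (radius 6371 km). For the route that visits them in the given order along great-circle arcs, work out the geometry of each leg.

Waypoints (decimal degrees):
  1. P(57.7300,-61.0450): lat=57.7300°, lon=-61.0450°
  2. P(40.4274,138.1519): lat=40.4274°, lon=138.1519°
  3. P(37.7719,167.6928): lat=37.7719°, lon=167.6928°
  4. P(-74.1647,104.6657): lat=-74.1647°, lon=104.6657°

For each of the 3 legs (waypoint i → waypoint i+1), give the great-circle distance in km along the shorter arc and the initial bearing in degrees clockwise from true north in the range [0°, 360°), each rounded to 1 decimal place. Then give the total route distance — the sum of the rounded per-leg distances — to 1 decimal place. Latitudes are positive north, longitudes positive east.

Leg 1: dist=8954.8 km, bearing=345.3°
Leg 2: dist=2554.2 km, bearing=87.0°
Leg 3: dist=13280.6 km, bearing=196.2°
Total: 24789.6 km

Leg 1: φ1=1.0075786, φ2=0.7055912, Δφ=-0.3019873, Δλ=3.4766418 rad; a=sin²(Δφ/2)+cosφ1·cosφ2·sin²(Δλ/2)=0.4177536459; c=2·atan2(√a, √(1-a))=1.405552635; dist=6371·c=8954.776 ≈ 8954.8 km; running total=8954.8 km
Leg 1 bearing: y=sinΔλ·cosφ2=-0.25030369, x=cosφ1·sinφ2-sinφ1·cosφ2·cosΔλ=0.95409130; θ=atan2(y, x)=-14.7001° <0 so +360° → 345.2999° ≈ 345.3°
Leg 2: φ1=0.7055912, φ2=0.6592440, Δφ=-0.0463472, Δλ=0.5155860 rad; a=sin²(Δφ/2)+cosφ1·cosφ2·sin²(Δλ/2)=0.0396473384; c=2·atan2(√a, √(1-a))=0.400912354; dist=6371·c=2554.213 ≈ 2554.2 km; running total=11509.0 km
Leg 2 bearing: y=sinΔλ·cosφ2=0.38972992, x=cosφ1·sinφ2-sinφ1·cosφ2·cosΔλ=0.02030505; θ=atan2(y, x)=87.0176° ≈ 87.0°
Leg 3: φ1=0.6592440, φ2=-1.2944182, Δφ=-1.9536622, Δλ=-1.1000304 rad; a=sin²(Δφ/2)+cosφ1·cosφ2·sin²(Δλ/2)=0.7457211369; c=2·atan2(√a, √(1-a))=2.084541361; dist=6371·c=13280.613 ≈ 13280.6 km; running total=24789.6 km
Leg 3 bearing: y=sinΔλ·cosφ2=-0.24319021, x=cosφ1·sinφ2-sinφ1·cosφ2·cosΔλ=-0.83626731; θ=atan2(y, x)=-163.7853° <0 so +360° → 196.2147° ≈ 196.2°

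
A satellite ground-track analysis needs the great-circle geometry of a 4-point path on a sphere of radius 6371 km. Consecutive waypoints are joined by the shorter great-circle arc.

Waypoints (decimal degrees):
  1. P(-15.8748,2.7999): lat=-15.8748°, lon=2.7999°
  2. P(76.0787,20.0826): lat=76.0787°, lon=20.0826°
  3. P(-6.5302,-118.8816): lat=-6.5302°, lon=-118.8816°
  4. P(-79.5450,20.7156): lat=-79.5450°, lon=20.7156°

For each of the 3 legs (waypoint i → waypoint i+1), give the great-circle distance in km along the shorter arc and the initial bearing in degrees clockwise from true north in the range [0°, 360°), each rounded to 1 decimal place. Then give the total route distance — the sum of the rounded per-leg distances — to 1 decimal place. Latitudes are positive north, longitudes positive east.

Leg 1: dist=10291.4 km, bearing=4.1°
Leg 2: dist=11886.6 km, bearing=317.0°
Leg 3: dist=10169.7 km, bearing=173.2°
Total: 32347.7 km

Leg 1: φ1=-0.2770675, φ2=1.3278238, Δφ=1.6048913, Δλ=0.3016400 rad; a=sin²(Δφ/2)+cosφ1·cosφ2·sin²(Δλ/2)=0.5222682916; c=2·atan2(√a, √(1-a))=1.615347646; dist=6371·c=10291.380 ≈ 10291.4 km; running total=10291.4 km
Leg 1 bearing: y=sinΔλ·cosφ2=0.07147573, x=cosφ1·sinφ2-sinφ1·cosφ2·cosΔλ=0.99644755; θ=atan2(y, x)=4.1028° ≈ 4.1°
Leg 2: φ1=1.3278238, φ2=-0.1139735, Δφ=-1.4417973, Δλ=-2.4253828 rad; a=sin²(Δφ/2)+cosφ1·cosφ2·sin²(Δλ/2)=0.6453425443; c=2·atan2(√a, √(1-a))=1.865739093; dist=6371·c=11886.624 ≈ 11886.6 km; running total=22178.0 km
Leg 2 bearing: y=sinΔλ·cosφ2=-0.65227093, x=cosφ1·sinφ2-sinφ1·cosφ2·cosΔλ=0.70003201; θ=atan2(y, x)=-42.9772° <0 so +360° → 317.0228° ≈ 317.0°
Leg 3: φ1=-0.1139735, φ2=-1.3883222, Δφ=-1.2743487, Δλ=2.4364308 rad; a=sin²(Δφ/2)+cosφ1·cosφ2·sin²(Δλ/2)=0.5127250664; c=2·atan2(√a, √(1-a))=1.596249208; dist=6371·c=10169.704 ≈ 10169.7 km; running total=32347.7 km
Leg 3 bearing: y=sinΔλ·cosφ2=0.11761668, x=cosφ1·sinφ2-sinφ1·cosφ2·cosΔλ=-0.99273290; θ=atan2(y, x)=173.2432° ≈ 173.2°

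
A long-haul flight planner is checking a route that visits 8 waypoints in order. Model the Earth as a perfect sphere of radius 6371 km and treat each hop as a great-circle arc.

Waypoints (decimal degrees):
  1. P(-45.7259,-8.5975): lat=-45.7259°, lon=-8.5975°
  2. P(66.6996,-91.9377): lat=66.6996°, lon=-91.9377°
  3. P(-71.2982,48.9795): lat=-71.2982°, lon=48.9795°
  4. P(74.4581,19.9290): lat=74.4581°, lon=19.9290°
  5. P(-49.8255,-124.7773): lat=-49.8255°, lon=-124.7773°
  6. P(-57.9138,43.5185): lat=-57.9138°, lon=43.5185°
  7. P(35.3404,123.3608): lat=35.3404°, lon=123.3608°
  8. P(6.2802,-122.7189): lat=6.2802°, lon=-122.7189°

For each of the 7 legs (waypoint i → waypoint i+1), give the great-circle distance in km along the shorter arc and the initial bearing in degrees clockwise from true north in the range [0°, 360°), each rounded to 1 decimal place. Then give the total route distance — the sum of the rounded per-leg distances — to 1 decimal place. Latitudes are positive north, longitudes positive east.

Leg 1: dist=14313.6 km, bearing=329.8°
Leg 2: dist=18409.2 km, bearing=125.9°
Leg 3: dist=16331.5 km, bearing=346.2°
Leg 4: dist=16824.9 km, bearing=309.1°
Leg 5: dist=7987.3 km, bearing=173.5°
Leg 6: dist=12724.6 km, bearing=61.9°
Leg 7: dist=11719.5 km, bearing=70.5°
Total: 98310.6 km

Leg 1: φ1=-0.7980675, φ2=1.1641276, Δφ=1.9621951, Δλ=-1.4545609 rad; a=sin²(Δφ/2)+cosφ1·cosφ2·sin²(Δλ/2)=0.8127946400; c=2·atan2(√a, √(1-a))=2.246682971; dist=6371·c=14313.617 ≈ 14313.6 km; running total=14313.6 km
Leg 1 bearing: y=sinΔλ·cosφ2=-0.39288283, x=cosφ1·sinφ2-sinφ1·cosφ2·cosΔλ=0.67400381; θ=atan2(y, x)=-30.2383° <0 so +360° → 329.7617° ≈ 329.8°
Leg 2: φ1=1.1641276, φ2=-1.2443883, Δφ=-2.4085160, Δλ=2.4594691 rad; a=sin²(Δφ/2)+cosφ1·cosφ2·sin²(Δλ/2)=0.9842003103; c=2·atan2(√a, √(1-a))=2.889532279; dist=6371·c=18409.210 ≈ 18409.2 km; running total=32722.8 km
Leg 2 bearing: y=sinΔλ·cosφ2=0.20214692, x=cosφ1·sinφ2-sinφ1·cosφ2·cosΔλ=-0.14607143; θ=atan2(y, x)=125.8519° ≈ 125.9°
Leg 3: φ1=-1.2443883, φ2=1.2995390, Δφ=2.5439273, Δλ=-0.5070269 rad; a=sin²(Δφ/2)+cosφ1·cosφ2·sin²(Δλ/2)=0.9187301443; c=2·atan2(√a, √(1-a))=2.563415620; dist=6371·c=16331.521 ≈ 16331.5 km; running total=49054.3 km
Leg 3 bearing: y=sinΔλ·cosφ2=-0.13010785, x=cosφ1·sinφ2-sinφ1·cosφ2·cosΔλ=0.53078453; θ=atan2(y, x)=-13.7730° <0 so +360° → 346.2270° ≈ 346.2°
Leg 4: φ1=1.2995390, φ2=-0.8696190, Δφ=-2.1691580, Δλ=-2.5256014 rad; a=sin²(Δφ/2)+cosφ1·cosφ2·sin²(Δλ/2)=0.9386142976; c=2·atan2(√a, √(1-a))=2.640854837; dist=6371·c=16824.886 ≈ 16824.9 km; running total=65879.2 km
Leg 4 bearing: y=sinΔλ·cosφ2=-0.37272828, x=cosφ1·sinφ2-sinφ1·cosφ2·cosΔλ=0.30256176; θ=atan2(y, x)=-50.9321° <0 so +360° → 309.0679° ≈ 309.1°
Leg 5: φ1=-0.8696190, φ2=-1.0107865, Δφ=-0.1411675, Δλ=2.9373158 rad; a=sin²(Δφ/2)+cosφ1·cosφ2·sin²(Δλ/2)=0.3440942411; c=2·atan2(√a, √(1-a))=1.253697317; dist=6371·c=7987.306 ≈ 7987.3 km; running total=73866.5 km
Leg 5 bearing: y=sinΔλ·cosφ2=0.10775763, x=cosφ1·sinφ2-sinφ1·cosφ2·cosΔλ=-0.94401370; θ=atan2(y, x)=173.4880° ≈ 173.5°
Leg 6: φ1=-1.0107865, φ2=0.6168063, Δφ=1.6275928, Δλ=1.3935110 rad; a=sin²(Δφ/2)+cosφ1·cosφ2·sin²(Δλ/2)=0.7068296520; c=2·atan2(√a, √(1-a))=1.997266043; dist=6371·c=12724.582 ≈ 12724.6 km; running total=86591.1 km
Leg 6 bearing: y=sinΔλ·cosφ2=0.80294424, x=cosφ1·sinφ2-sinφ1·cosφ2·cosΔλ=0.42914627; θ=atan2(y, x)=61.8770° ≈ 61.9°
Leg 7: φ1=0.6168063, φ2=0.1096102, Δφ=-0.5071962, Δλ=-4.2949010 rad; a=sin²(Δφ/2)+cosφ1·cosφ2·sin²(Δλ/2)=0.6327450928; c=2·atan2(√a, √(1-a))=1.839508645; dist=6371·c=11719.510 ≈ 11719.5 km; running total=98310.6 km
Leg 7 bearing: y=sinΔλ·cosφ2=0.90862461, x=cosφ1·sinφ2-sinφ1·cosφ2·cosΔλ=0.32236047; θ=atan2(y, x)=70.4664° ≈ 70.5°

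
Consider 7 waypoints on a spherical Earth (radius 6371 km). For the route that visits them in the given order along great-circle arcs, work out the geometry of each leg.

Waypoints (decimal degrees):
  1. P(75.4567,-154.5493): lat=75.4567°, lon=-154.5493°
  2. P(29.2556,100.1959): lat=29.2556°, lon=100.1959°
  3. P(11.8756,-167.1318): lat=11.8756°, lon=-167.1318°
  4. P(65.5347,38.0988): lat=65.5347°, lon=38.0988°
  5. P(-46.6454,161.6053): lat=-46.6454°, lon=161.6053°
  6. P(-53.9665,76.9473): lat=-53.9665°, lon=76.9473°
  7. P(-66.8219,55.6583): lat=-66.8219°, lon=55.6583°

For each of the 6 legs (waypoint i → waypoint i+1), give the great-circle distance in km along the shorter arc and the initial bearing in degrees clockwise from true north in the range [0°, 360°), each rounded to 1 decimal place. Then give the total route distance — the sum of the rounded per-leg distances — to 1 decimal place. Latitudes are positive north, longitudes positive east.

Leg 1: φ1=1.3169679, φ2=0.5106065, Δφ=-0.8063613, Δλ=4.4461425 rad; a=sin²(Δφ/2)+cosφ1·cosφ2·sin²(Δλ/2)=0.2922978120; c=2·atan2(√a, √(1-a))=1.142409022; dist=6371·c=7278.288 ≈ 7278.3 km; running total=7278.3 km
Leg 1 bearing: y=sinΔλ·cosφ2=-0.84170778, x=cosφ1·sinφ2-sinφ1·cosφ2·cosΔλ=0.34491625; θ=atan2(y, x)=-67.7171° <0 so +360° → 292.2829° ≈ 292.3°
Leg 2: φ1=0.5106065, φ2=0.2072683, Δφ=-0.3033382, Δλ=-4.6657485 rad; a=sin²(Δφ/2)+cosφ1·cosφ2·sin²(Δλ/2)=0.4696181640; c=2·atan2(√a, √(1-a))=1.509995200; dist=6371·c=9620.179 ≈ 9620.2 km; running total=16898.5 km
Leg 2 bearing: y=sinΔλ·cosφ2=0.97753252, x=cosφ1·sinφ2-sinφ1·cosφ2·cosΔλ=0.20183645; θ=atan2(y, x)=78.3338° ≈ 78.3°
Leg 3: φ1=0.2072683, φ2=1.1437963, Δφ=0.9365280, Δλ=3.5819497 rad; a=sin²(Δφ/2)+cosφ1·cosφ2·sin²(Δλ/2)=0.5896520397; c=2·atan2(√a, √(1-a))=1.751075348; dist=6371·c=11156.101 ≈ 11156.1 km; running total=28054.6 km
Leg 3 bearing: y=sinΔλ·cosφ2=-0.17653322, x=cosφ1·sinφ2-sinφ1·cosφ2·cosΔλ=0.96782543; θ=atan2(y, x)=-10.3372° <0 so +360° → 349.6628° ≈ 349.7°
Leg 4: φ1=1.1437963, φ2=-0.8141158, Δφ=-1.9579121, Δλ=2.1555951 rad; a=sin²(Δφ/2)+cosφ1·cosφ2·sin²(Δλ/2)=0.9093912226; c=2·atan2(√a, √(1-a))=2.530083335; dist=6371·c=16119.161 ≈ 16119.2 km; running total=44173.8 km
Leg 4 bearing: y=sinΔλ·cosφ2=0.57242928, x=cosφ1·sinφ2-sinφ1·cosφ2·cosΔλ=0.04381815; θ=atan2(y, x)=85.6227° ≈ 85.6°
Leg 5: φ1=-0.8141158, φ2=-0.9418931, Δφ=-0.1277773, Δλ=-1.4775608 rad; a=sin²(Δφ/2)+cosφ1·cosφ2·sin²(Δλ/2)=0.1872001028; c=2·atan2(√a, √(1-a))=0.894896206; dist=6371·c=5701.384 ≈ 5701.4 km; running total=49875.2 km
Leg 5 bearing: y=sinΔλ·cosφ2=-0.58570320, x=cosφ1·sinφ2-sinφ1·cosφ2·cosΔλ=-0.51534130; θ=atan2(y, x)=-131.3435° <0 so +360° → 228.6565° ≈ 228.7°
Leg 6: φ1=-0.9418931, φ2=-1.1662622, Δφ=-0.2243691, Δλ=-0.3715631 rad; a=sin²(Δφ/2)+cosφ1·cosφ2·sin²(Δλ/2)=0.0204324512; c=2·atan2(√a, √(1-a))=0.286866865; dist=6371·c=1827.629 ≈ 1827.6 km; running total=51702.8 km
Leg 6 bearing: y=sinΔλ·cosφ2=-0.14290185, x=cosφ1·sinφ2-sinφ1·cosφ2·cosΔλ=-0.24421082; θ=atan2(y, x)=-149.6656° <0 so +360° → 210.3344° ≈ 210.3°

Leg 1: dist=7278.3 km, bearing=292.3°
Leg 2: dist=9620.2 km, bearing=78.3°
Leg 3: dist=11156.1 km, bearing=349.7°
Leg 4: dist=16119.2 km, bearing=85.6°
Leg 5: dist=5701.4 km, bearing=228.7°
Leg 6: dist=1827.6 km, bearing=210.3°
Total: 51702.8 km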